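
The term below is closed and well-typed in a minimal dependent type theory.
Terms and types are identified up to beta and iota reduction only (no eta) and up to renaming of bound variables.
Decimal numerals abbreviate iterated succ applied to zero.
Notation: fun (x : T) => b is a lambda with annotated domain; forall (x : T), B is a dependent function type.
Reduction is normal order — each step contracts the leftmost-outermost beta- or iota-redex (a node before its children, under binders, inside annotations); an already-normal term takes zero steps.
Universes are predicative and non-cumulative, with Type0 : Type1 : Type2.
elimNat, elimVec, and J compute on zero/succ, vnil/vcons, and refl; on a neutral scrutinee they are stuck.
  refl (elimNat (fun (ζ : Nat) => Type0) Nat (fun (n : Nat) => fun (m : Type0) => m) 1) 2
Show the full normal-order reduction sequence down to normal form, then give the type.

normal-order reduction:
  refl (elimNat (fun (ζ : Nat) => Type0) Nat (fun (n : Nat) => fun (m : Type0) => m) 1) 2
  ~> refl ((fun (ζ : Nat) => fun (n : Type0) => n) 0 (elimNat (fun (m : Nat) => Type0) Nat (fun (u : Nat) => fun (h : Type0) => h) 0)) 2
  ~> refl ((fun (ζ : Type0) => ζ) (elimNat (fun (n : Nat) => Type0) Nat (fun (m : Nat) => fun (u : Type0) => u) 0)) 2
  ~> refl (elimNat (fun (ζ : Nat) => Type0) Nat (fun (n : Nat) => fun (m : Type0) => m) 0) 2
  ~> refl Nat 2
type:
  Eq Nat 2 2


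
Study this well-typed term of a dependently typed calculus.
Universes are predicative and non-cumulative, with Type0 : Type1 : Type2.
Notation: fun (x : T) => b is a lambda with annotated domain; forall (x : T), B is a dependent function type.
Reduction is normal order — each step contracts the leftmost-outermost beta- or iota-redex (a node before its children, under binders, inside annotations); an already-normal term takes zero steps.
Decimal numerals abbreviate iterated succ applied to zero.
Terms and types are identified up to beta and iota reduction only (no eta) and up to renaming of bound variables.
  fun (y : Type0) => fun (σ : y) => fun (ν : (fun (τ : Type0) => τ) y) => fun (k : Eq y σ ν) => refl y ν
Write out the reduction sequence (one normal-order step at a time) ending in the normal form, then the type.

normal-order reduction sequence:
  fun (y : Type0) => fun (σ : y) => fun (ν : (fun (τ : Type0) => τ) y) => fun (k : Eq y σ ν) => refl y ν
  ~> fun (y : Type0) => fun (σ : y) => fun (ν : y) => fun (τ : Eq y σ ν) => refl y ν
the term's type:
  forall (y : Type0), forall (σ : y), forall (ν : y), forall (τ : Eq y σ ν), Eq y ν ν


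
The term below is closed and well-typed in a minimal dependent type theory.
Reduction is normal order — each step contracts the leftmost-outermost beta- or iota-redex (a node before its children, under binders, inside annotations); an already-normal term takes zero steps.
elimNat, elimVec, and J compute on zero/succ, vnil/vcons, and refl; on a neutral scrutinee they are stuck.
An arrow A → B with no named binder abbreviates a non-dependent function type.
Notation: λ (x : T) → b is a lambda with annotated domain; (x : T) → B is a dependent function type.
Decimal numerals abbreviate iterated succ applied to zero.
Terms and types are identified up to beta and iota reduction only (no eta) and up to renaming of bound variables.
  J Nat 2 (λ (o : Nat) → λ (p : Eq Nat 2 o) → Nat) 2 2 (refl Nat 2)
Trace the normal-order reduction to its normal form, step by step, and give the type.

normal-order reduction sequence:
  J Nat 2 (λ (o : Nat) → λ (p : Eq Nat 2 o) → Nat) 2 2 (refl Nat 2)
  ~> 2
inferred type:
  Nat


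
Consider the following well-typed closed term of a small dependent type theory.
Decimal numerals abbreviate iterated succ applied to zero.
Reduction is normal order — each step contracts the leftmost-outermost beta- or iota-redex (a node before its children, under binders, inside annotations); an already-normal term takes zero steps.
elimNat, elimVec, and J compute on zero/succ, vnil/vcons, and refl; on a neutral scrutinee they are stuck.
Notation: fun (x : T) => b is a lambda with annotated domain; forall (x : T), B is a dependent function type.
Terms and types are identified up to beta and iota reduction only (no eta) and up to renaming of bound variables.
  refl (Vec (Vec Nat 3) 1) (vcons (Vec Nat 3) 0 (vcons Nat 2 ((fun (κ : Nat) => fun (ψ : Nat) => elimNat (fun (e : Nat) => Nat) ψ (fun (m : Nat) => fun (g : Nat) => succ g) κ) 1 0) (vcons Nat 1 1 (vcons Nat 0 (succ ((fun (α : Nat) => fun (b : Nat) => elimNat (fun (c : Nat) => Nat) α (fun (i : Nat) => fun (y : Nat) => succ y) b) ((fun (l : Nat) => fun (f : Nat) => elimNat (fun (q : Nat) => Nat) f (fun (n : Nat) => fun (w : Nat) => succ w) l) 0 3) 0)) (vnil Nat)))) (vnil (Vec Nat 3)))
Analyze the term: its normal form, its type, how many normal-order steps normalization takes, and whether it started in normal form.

reduced normal form:
  refl (Vec (Vec Nat 3) 1) (vcons (Vec Nat 3) 0 (vcons Nat 2 1 (vcons Nat 1 1 (vcons Nat 0 4 (vnil Nat)))) (vnil (Vec Nat 3)))
inferred type:
  Eq (Vec (Vec Nat 3) 1) (vcons (Vec Nat 3) 0 (vcons Nat 2 1 (vcons Nat 1 1 (vcons Nat 0 4 (vnil Nat)))) (vnil (Vec Nat 3))) (vcons (Vec Nat 3) 0 (vcons Nat 2 1 (vcons Nat 1 1 (vcons Nat 0 4 (vnil Nat)))) (vnil (Vec Nat 3)))
reduction steps (normal order): 12
already normal: no
first contracted redex: a beta-redex


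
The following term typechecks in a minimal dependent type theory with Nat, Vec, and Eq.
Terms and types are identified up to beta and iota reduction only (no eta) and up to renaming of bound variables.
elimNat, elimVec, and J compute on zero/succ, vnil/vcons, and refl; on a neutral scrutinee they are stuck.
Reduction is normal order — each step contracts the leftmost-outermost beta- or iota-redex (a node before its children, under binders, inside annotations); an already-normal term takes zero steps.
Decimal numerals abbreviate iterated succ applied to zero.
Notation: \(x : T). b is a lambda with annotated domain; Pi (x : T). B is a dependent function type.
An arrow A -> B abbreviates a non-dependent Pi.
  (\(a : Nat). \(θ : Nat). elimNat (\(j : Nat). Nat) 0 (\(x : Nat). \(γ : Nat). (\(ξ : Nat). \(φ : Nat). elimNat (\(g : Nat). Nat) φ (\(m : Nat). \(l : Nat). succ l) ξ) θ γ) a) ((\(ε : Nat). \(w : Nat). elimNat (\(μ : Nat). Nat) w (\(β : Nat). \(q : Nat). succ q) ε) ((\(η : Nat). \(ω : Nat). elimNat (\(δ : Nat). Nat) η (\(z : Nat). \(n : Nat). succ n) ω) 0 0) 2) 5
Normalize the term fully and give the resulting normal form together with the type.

normal form:
  10
the term's type:
  Nat
observation: the leftmost-outermost redex is a beta-redex, and normalization takes 33 steps.


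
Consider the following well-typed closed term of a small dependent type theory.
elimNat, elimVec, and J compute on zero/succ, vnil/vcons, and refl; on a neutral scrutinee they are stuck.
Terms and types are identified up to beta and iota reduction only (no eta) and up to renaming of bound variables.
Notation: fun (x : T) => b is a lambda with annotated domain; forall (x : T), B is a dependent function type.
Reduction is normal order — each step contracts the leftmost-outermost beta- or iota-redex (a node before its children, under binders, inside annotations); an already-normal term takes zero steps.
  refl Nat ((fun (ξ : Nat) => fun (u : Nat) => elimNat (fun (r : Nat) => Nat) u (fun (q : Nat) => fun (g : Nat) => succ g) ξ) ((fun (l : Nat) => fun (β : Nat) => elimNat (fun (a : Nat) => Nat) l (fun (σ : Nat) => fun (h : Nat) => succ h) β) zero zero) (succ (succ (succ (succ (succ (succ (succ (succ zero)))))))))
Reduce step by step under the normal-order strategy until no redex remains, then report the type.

normal-order reduction sequence:
  refl Nat ((fun (ξ : Nat) => fun (u : Nat) => elimNat (fun (r : Nat) => Nat) u (fun (q : Nat) => fun (g : Nat) => succ g) ξ) ((fun (l : Nat) => fun (β : Nat) => elimNat (fun (a : Nat) => Nat) l (fun (σ : Nat) => fun (h : Nat) => succ h) β) zero zero) (succ (succ (succ (succ (succ (succ (succ (succ zero)))))))))
  ~> refl Nat ((fun (ξ : Nat) => elimNat (fun (u : Nat) => Nat) ξ (fun (r : Nat) => fun (q : Nat) => succ q) ((fun (g : Nat) => fun (l : Nat) => elimNat (fun (β : Nat) => Nat) g (fun (a : Nat) => fun (σ : Nat) => succ σ) l) zero zero)) (succ (succ (succ (succ (succ (succ (succ (succ zero)))))))))
  ~> refl Nat (elimNat (fun (ξ : Nat) => Nat) (succ (succ (succ (succ (succ (succ (succ (succ zero)))))))) (fun (u : Nat) => fun (r : Nat) => succ r) ((fun (q : Nat) => fun (g : Nat) => elimNat (fun (l : Nat) => Nat) q (fun (β : Nat) => fun (a : Nat) => succ a) g) zero zero))
  ~> refl Nat (elimNat (fun (ξ : Nat) => Nat) (succ (succ (succ (succ (succ (succ (succ (succ zero)))))))) (fun (u : Nat) => fun (r : Nat) => succ r) ((fun (q : Nat) => elimNat (fun (g : Nat) => Nat) zero (fun (l : Nat) => fun (β : Nat) => succ β) q) zero))
  ~> refl Nat (elimNat (fun (ξ : Nat) => Nat) (succ (succ (succ (succ (succ (succ (succ (succ zero)))))))) (fun (u : Nat) => fun (r : Nat) => succ r) (elimNat (fun (q : Nat) => Nat) zero (fun (g : Nat) => fun (l : Nat) => succ l) zero))
  ~> refl Nat (elimNat (fun (ξ : Nat) => Nat) (succ (succ (succ (succ (succ (succ (succ (succ zero)))))))) (fun (u : Nat) => fun (r : Nat) => succ r) zero)
  ~> refl Nat (succ (succ (succ (succ (succ (succ (succ (succ zero))))))))
inferred type:
  Eq Nat (succ (succ (succ (succ (succ (succ (succ (succ zero)))))))) (succ (succ (succ (succ (succ (succ (succ (succ zero))))))))


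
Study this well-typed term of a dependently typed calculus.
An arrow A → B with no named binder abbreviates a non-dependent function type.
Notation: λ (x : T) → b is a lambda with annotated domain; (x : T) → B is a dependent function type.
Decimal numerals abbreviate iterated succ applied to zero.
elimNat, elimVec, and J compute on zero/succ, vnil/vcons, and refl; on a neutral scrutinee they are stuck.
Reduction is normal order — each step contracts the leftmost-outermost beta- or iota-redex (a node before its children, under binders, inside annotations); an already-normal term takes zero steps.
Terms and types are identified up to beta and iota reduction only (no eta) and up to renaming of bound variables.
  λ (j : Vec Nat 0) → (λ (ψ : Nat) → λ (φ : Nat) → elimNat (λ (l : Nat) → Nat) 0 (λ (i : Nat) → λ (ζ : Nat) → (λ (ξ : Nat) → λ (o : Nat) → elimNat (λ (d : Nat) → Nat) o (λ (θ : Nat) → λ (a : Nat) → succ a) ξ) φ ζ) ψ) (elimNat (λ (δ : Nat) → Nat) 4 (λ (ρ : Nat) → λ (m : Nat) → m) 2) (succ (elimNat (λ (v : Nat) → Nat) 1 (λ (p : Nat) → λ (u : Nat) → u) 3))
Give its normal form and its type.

normal form:
  λ (j : Vec Nat 0) → 8
inferred type:
  Vec Nat 0 → Nat
observation: normalization takes exactly 41 steps under the normal-order strategy.


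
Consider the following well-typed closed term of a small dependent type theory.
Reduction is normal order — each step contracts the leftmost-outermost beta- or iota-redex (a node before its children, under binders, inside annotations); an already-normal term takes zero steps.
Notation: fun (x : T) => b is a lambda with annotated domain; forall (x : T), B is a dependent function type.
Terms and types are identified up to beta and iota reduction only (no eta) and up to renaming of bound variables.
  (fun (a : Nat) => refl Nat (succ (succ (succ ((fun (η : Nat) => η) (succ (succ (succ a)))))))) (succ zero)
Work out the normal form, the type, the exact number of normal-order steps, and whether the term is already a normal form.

resulting normal form:
  refl Nat (succ (succ (succ (succ (succ (succ (succ zero)))))))
type:
  Eq Nat (succ (succ (succ (succ (succ (succ (succ zero))))))) (succ (succ (succ (succ (succ (succ (succ zero)))))))
normal-order step count: 2
started in normal form: no
first redex: a beta-redex


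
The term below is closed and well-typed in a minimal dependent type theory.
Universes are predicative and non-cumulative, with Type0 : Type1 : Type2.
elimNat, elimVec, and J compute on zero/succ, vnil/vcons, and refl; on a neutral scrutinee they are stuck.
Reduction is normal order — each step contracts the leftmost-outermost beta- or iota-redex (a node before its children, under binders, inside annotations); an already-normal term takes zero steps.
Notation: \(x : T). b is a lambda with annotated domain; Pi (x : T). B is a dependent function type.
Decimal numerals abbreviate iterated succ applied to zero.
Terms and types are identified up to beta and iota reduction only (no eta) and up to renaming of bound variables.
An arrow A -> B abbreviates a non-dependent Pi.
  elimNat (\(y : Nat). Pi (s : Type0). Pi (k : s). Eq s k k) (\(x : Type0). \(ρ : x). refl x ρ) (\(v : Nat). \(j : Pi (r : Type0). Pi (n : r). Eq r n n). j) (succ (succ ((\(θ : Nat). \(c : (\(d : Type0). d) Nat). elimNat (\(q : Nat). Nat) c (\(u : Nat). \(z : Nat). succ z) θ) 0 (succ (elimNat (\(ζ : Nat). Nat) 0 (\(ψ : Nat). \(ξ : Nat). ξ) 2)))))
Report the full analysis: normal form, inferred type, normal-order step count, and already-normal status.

reduced normal form:
  \(y : Type0). \(s : y). refl y s
inferred type:
  Pi (y : Type0). Pi (s : y). Eq y s s
reduction steps (normal order): 20
started in normal form: no
first redex: an elimNat iota-redex


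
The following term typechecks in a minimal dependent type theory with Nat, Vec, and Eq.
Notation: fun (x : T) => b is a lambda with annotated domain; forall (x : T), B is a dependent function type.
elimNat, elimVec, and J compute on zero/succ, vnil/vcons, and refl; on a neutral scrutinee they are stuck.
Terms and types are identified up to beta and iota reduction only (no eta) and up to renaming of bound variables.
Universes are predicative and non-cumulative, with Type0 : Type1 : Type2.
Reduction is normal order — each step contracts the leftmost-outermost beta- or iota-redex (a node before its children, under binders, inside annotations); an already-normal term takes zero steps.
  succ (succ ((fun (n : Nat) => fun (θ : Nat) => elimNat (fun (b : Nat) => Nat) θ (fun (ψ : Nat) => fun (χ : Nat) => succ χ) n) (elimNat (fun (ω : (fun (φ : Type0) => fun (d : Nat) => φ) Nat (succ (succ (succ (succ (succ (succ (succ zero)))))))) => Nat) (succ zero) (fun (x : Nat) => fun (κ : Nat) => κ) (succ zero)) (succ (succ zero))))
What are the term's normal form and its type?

resulting normal form:
  succ (succ (succ (succ (succ zero))))
inferred type:
  Nat
observation: the first redex contracted is a beta-redex; the normal form is reached in 10 normal-order steps.


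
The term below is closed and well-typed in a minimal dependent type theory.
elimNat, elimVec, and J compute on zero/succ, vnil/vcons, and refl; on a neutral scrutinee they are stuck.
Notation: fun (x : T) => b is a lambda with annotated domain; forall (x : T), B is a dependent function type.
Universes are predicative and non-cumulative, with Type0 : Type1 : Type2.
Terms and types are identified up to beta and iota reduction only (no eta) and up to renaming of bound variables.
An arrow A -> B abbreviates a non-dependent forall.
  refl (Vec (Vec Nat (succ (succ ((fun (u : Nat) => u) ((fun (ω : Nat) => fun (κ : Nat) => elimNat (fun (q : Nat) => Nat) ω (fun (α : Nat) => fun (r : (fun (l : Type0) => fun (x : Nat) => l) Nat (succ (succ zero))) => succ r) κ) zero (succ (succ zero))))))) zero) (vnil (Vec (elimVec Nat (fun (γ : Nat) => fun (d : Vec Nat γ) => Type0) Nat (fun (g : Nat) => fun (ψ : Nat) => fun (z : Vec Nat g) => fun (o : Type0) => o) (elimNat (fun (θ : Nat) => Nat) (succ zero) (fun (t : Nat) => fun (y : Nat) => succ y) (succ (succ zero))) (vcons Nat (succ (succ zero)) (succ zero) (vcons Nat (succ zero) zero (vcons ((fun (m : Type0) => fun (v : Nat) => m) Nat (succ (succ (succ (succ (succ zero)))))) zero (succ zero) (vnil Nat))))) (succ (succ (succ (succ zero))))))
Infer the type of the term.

type:
  Eq (Vec (Vec Nat (succ (succ (succ (succ zero))))) zero) (vnil (Vec Nat (succ (succ (succ (succ zero)))))) (vnil (Vec Nat (succ (succ (succ (succ zero))))))


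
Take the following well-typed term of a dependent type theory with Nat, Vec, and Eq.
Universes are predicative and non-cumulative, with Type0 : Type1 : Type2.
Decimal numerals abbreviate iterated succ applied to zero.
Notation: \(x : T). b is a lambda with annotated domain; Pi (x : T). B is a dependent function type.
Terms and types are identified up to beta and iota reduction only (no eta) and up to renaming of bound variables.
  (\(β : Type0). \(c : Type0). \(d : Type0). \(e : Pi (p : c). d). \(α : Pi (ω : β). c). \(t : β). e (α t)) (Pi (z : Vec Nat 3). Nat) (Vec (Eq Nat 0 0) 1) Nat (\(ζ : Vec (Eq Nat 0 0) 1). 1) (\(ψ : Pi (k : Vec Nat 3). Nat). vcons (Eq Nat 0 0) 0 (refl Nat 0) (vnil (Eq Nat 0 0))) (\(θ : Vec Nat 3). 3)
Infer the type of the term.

type:
  Nat


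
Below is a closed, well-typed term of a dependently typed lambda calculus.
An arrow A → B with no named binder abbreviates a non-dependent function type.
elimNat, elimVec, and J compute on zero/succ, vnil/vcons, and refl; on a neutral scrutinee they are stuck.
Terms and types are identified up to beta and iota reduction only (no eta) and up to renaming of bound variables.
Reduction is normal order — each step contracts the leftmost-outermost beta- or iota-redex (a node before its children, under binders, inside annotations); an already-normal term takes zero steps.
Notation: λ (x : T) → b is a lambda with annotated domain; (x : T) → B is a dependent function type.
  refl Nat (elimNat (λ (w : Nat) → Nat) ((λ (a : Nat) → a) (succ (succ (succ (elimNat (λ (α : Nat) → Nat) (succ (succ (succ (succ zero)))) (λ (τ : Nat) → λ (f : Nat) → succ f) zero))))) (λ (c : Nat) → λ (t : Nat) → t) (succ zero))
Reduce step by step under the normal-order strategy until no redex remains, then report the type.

reduction (normal order):
  refl Nat (elimNat (λ (w : Nat) → Nat) ((λ (a : Nat) → a) (succ (succ (succ (elimNat (λ (α : Nat) → Nat) (succ (succ (succ (succ zero)))) (λ (τ : Nat) → λ (f : Nat) → succ f) zero))))) (λ (c : Nat) → λ (t : Nat) → t) (succ zero))
  ~> refl Nat ((λ (w : Nat) → λ (a : Nat) → a) zero (elimNat (λ (α : Nat) → Nat) ((λ (τ : Nat) → τ) (succ (succ (succ (elimNat (λ (f : Nat) → Nat) (succ (succ (succ (succ zero)))) (λ (c : Nat) → λ (t : Nat) → succ t) zero))))) (λ (h : Nat) → λ (e : Nat) → e) zero))
  ~> refl Nat ((λ (w : Nat) → w) (elimNat (λ (a : Nat) → Nat) ((λ (α : Nat) → α) (succ (succ (succ (elimNat (λ (τ : Nat) → Nat) (succ (succ (succ (succ zero)))) (λ (f : Nat) → λ (c : Nat) → succ c) zero))))) (λ (t : Nat) → λ (h : Nat) → h) zero))
  ~> refl Nat (elimNat (λ (w : Nat) → Nat) ((λ (a : Nat) → a) (succ (succ (succ (elimNat (λ (α : Nat) → Nat) (succ (succ (succ (succ zero)))) (λ (τ : Nat) → λ (f : Nat) → succ f) zero))))) (λ (c : Nat) → λ (t : Nat) → t) zero)
  ~> refl Nat ((λ (w : Nat) → w) (succ (succ (succ (elimNat (λ (a : Nat) → Nat) (succ (succ (succ (succ zero)))) (λ (α : Nat) → λ (τ : Nat) → succ τ) zero)))))
  ~> refl Nat (succ (succ (succ (elimNat (λ (w : Nat) → Nat) (succ (succ (succ (succ zero)))) (λ (a : Nat) → λ (α : Nat) → succ α) zero))))
  ~> refl Nat (succ (succ (succ (succ (succ (succ (succ zero)))))))
inferred type:
  Eq Nat (succ (succ (succ (succ (succ (succ (succ zero))))))) (succ (succ (succ (succ (succ (succ (succ zero)))))))


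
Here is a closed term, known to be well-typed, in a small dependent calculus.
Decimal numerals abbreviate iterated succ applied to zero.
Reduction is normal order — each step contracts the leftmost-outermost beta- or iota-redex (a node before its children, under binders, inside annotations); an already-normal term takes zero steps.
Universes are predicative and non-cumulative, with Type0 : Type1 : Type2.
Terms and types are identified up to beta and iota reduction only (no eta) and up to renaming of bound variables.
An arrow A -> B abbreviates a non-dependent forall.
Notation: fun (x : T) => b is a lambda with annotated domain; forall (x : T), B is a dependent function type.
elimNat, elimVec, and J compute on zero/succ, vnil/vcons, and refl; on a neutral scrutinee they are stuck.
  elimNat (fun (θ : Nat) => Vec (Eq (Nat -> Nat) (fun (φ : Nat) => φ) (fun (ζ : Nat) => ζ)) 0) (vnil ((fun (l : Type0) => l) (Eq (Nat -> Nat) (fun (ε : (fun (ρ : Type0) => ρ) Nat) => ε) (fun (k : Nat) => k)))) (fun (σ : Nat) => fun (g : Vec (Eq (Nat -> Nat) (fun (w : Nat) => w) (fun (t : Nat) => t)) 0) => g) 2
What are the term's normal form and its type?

reduced normal form:
  vnil (Eq (Nat -> Nat) (fun (θ : Nat) => θ) (fun (φ : Nat) => φ))
the term's type:
  Vec (Eq (Nat -> Nat) (fun (θ : Nat) => θ) (fun (φ : Nat) => φ)) 0
observation: reduction starts at an elimNat iota-redex, and 9 normal-order steps reach the normal form.


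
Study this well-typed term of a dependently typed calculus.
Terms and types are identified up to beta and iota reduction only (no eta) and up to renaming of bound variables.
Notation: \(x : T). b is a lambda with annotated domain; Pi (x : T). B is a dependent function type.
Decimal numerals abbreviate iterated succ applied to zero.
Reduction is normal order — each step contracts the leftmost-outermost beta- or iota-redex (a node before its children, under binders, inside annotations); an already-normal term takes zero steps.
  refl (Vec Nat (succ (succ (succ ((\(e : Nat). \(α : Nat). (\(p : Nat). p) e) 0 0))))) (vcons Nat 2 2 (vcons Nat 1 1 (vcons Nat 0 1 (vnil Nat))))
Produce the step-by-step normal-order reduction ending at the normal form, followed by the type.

reduction (normal order):
  refl (Vec Nat (succ (succ (succ ((\(e : Nat). \(α : Nat). (\(p : Nat). p) e) 0 0))))) (vcons Nat 2 2 (vcons Nat 1 1 (vcons Nat 0 1 (vnil Nat))))
  ~> refl (Vec Nat (succ (succ (succ ((\(e : Nat). (\(α : Nat). α) 0) 0))))) (vcons Nat 2 2 (vcons Nat 1 1 (vcons Nat 0 1 (vnil Nat))))
  ~> refl (Vec Nat (succ (succ (succ ((\(e : Nat). e) 0))))) (vcons Nat 2 2 (vcons Nat 1 1 (vcons Nat 0 1 (vnil Nat))))
  ~> refl (Vec Nat 3) (vcons Nat 2 2 (vcons Nat 1 1 (vcons Nat 0 1 (vnil Nat))))
inferred type:
  Eq (Vec Nat 3) (vcons Nat 2 2 (vcons Nat 1 1 (vcons Nat 0 1 (vnil Nat)))) (vcons Nat 2 2 (vcons Nat 1 1 (vcons Nat 0 1 (vnil Nat))))


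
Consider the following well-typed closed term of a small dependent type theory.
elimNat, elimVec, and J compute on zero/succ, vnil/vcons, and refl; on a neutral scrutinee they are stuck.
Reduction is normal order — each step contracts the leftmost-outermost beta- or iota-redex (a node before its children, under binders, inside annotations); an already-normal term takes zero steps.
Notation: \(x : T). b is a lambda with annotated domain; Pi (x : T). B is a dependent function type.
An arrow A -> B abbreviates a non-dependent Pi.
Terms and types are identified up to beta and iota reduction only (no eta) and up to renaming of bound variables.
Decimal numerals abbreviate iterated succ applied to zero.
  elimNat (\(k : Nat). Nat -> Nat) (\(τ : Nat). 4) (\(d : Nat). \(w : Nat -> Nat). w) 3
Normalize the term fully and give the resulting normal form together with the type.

resulting normal form:
  \(k : Nat). 4
the term's type:
  Nat -> Nat


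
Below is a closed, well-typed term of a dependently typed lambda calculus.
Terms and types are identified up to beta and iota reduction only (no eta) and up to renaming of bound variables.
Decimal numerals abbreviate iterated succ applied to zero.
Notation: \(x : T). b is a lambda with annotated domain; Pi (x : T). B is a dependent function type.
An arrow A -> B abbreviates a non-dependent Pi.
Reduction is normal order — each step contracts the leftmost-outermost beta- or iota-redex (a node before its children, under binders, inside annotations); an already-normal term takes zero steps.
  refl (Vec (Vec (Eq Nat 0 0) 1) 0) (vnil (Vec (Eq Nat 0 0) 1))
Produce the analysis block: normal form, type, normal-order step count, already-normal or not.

reduced normal form:
  refl (Vec (Vec (Eq Nat 0 0) 1) 0) (vnil (Vec (Eq Nat 0 0) 1))
the term's type:
  Eq (Vec (Vec (Eq Nat 0 0) 1) 0) (vnil (Vec (Eq Nat 0 0) 1)) (vnil (Vec (Eq Nat 0 0) 1))
normal-order step count: 0
term was already normal: yes


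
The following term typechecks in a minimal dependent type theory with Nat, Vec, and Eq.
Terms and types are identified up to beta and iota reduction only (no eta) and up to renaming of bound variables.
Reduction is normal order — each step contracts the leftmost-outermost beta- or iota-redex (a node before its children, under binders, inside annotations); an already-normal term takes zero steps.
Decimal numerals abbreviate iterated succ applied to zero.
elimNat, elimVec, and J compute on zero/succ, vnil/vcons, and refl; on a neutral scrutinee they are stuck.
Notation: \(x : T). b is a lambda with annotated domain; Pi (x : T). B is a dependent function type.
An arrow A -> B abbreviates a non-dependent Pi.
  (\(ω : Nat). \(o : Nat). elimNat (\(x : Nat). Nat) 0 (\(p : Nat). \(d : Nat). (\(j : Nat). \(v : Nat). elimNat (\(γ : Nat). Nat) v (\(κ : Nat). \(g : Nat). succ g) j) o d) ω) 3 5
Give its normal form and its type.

resulting normal form:
  15
type:
  Nat


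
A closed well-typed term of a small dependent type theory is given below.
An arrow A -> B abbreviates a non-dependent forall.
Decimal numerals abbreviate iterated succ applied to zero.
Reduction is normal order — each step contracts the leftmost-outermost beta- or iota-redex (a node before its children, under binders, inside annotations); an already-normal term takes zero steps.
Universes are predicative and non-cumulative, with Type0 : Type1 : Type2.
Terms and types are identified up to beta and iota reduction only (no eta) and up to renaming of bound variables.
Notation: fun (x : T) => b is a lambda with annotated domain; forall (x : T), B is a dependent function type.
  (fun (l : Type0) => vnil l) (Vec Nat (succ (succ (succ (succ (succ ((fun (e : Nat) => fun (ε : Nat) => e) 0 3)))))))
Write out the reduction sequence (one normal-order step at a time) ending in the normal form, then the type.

normal-order reduction:
  (fun (l : Type0) => vnil l) (Vec Nat (succ (succ (succ (succ (succ ((fun (e : Nat) => fun (ε : Nat) => e) 0 3)))))))
  ~> vnil (Vec Nat (succ (succ (succ (succ (succ ((fun (l : Nat) => fun (e : Nat) => l) 0 3)))))))
  ~> vnil (Vec Nat (succ (succ (succ (succ (succ ((fun (l : Nat) => 0) 3)))))))
  ~> vnil (Vec Nat 5)
the term's type:
  Vec (Vec Nat 5) 0


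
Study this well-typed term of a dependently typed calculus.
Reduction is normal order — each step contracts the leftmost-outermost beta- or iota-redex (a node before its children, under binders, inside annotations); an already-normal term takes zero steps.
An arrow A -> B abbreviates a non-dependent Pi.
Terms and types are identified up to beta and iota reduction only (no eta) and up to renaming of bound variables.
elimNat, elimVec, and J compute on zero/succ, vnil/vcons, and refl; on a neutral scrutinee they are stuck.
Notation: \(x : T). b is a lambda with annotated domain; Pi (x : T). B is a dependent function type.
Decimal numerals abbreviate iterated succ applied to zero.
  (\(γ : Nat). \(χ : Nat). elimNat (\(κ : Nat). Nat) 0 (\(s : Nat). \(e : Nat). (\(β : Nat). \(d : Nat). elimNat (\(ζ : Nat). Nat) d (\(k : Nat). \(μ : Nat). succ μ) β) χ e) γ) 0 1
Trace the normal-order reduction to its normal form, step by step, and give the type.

normal-order reduction sequence:
  (\(γ : Nat). \(χ : Nat). elimNat (\(κ : Nat). Nat) 0 (\(s : Nat). \(e : Nat). (\(β : Nat). \(d : Nat). elimNat (\(ζ : Nat). Nat) d (\(k : Nat). \(μ : Nat). succ μ) β) χ e) γ) 0 1
  ~> (\(γ : Nat). elimNat (\(χ : Nat). Nat) 0 (\(κ : Nat). \(s : Nat). (\(e : Nat). \(β : Nat). elimNat (\(d : Nat). Nat) β (\(ζ : Nat). \(k : Nat). succ k) e) γ s) 0) 1
  ~> elimNat (\(γ : Nat). Nat) 0 (\(χ : Nat). \(κ : Nat). (\(s : Nat). \(e : Nat). elimNat (\(β : Nat). Nat) e (\(d : Nat). \(ζ : Nat). succ ζ) s) 1 κ) 0
  ~> 0
type:
  Nat


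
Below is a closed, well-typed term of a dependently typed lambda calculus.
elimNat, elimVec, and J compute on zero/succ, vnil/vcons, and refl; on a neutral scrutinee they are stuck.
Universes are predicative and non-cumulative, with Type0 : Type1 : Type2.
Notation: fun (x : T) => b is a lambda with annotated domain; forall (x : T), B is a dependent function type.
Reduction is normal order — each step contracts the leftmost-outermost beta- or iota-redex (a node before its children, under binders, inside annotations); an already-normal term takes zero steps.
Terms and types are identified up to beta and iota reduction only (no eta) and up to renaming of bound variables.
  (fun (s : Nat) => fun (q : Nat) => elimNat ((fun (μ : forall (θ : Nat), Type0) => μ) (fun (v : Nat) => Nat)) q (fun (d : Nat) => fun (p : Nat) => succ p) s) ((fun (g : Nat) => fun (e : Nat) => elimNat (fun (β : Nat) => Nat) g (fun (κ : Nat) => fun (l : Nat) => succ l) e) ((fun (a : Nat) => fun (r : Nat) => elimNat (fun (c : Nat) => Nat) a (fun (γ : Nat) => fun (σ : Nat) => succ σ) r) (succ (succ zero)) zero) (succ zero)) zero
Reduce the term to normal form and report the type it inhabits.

normal form:
  succ (succ (succ zero))
inferred type:
  Nat
observation: contracting a beta-redex first, the term normalizes in 22 steps.


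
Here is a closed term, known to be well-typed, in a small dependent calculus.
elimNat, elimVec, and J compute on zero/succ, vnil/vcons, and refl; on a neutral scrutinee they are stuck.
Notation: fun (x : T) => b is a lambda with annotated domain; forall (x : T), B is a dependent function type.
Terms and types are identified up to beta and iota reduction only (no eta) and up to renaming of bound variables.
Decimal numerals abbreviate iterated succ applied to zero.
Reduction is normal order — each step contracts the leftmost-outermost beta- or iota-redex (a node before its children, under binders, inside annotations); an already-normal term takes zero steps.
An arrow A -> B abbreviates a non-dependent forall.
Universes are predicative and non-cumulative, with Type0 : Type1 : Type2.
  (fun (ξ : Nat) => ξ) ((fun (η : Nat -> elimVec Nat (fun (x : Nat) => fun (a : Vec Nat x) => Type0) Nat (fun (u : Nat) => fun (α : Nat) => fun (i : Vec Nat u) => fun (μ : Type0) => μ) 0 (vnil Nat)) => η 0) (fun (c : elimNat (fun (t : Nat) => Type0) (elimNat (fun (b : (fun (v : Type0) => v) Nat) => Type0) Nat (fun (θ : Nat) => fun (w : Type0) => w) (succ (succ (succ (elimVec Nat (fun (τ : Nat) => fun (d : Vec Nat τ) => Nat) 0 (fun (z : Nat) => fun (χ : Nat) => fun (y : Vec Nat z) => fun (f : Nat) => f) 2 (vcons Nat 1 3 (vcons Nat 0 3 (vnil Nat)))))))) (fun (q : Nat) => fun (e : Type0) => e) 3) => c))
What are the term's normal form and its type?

resulting normal form:
  0
the term's type:
  Nat


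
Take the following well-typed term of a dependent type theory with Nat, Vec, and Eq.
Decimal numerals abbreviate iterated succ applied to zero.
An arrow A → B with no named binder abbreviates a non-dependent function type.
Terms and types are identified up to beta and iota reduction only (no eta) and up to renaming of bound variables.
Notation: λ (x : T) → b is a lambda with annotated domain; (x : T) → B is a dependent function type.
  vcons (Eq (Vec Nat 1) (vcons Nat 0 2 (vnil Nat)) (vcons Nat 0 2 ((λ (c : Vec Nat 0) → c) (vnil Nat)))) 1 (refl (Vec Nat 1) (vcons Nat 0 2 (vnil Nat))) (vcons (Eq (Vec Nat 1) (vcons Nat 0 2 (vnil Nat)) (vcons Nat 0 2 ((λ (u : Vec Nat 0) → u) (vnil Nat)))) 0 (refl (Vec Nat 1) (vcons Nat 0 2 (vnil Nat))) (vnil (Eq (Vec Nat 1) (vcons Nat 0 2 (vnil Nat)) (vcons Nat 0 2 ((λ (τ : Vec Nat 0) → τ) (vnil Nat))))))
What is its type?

inferred type:
  Vec (Eq (Vec Nat 1) (vcons Nat 0 2 (vnil Nat)) (vcons Nat 0 2 (vnil Nat))) 2


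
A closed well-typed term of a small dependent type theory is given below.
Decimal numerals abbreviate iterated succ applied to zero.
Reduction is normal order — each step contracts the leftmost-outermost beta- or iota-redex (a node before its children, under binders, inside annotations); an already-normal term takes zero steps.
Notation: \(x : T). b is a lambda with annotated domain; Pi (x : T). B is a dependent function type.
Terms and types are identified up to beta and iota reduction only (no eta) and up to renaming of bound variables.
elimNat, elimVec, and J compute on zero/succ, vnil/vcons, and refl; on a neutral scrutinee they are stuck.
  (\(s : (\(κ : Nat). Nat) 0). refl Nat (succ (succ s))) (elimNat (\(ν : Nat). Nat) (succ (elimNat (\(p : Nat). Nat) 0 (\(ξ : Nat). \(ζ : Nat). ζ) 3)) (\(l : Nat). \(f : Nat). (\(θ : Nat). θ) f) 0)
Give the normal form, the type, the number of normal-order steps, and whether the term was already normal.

reduced normal form:
  refl Nat 3
the term's type:
  Eq Nat 3 3
steps to reach normal form (normal order): 12
started in normal form: no
first contracted redex: a beta-redex


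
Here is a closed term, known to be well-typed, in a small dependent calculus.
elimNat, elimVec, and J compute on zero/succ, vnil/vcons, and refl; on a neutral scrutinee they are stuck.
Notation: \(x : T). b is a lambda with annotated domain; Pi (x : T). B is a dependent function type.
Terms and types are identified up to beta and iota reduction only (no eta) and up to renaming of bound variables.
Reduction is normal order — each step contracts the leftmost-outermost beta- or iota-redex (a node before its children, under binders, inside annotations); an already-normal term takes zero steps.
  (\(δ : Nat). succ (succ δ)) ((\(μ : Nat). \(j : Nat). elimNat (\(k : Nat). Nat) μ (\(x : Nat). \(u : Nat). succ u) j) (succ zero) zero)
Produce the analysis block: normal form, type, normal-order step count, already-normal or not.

resulting normal form:
  succ (succ (succ zero))
the term's type:
  Nat
steps to reach normal form (normal order): 4
term was already normal: no
first contracted redex: a beta-redex


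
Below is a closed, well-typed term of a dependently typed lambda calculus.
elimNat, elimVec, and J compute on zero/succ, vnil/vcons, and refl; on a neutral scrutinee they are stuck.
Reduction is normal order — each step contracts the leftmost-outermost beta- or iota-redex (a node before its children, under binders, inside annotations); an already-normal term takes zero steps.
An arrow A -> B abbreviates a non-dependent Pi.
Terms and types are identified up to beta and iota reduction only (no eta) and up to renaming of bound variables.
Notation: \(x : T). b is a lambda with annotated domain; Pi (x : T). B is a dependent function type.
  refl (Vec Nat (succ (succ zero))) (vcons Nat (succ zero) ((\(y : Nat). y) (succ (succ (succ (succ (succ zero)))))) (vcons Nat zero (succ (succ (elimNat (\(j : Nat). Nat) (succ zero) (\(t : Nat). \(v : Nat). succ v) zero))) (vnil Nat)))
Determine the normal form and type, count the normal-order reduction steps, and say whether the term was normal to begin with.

resulting normal form:
  refl (Vec Nat (succ (succ zero))) (vcons Nat (succ zero) (succ (succ (succ (succ (succ zero))))) (vcons Nat zero (succ (succ (succ zero))) (vnil Nat)))
type:
  Eq (Vec Nat (succ (succ zero))) (vcons Nat (succ zero) (succ (succ (succ (succ (succ zero))))) (vcons Nat zero (succ (succ (succ zero))) (vnil Nat))) (vcons Nat (succ zero) (succ (succ (succ (succ (succ zero))))) (vcons Nat zero (succ (succ (succ zero))) (vnil Nat)))
reduction steps (normal order): 2
term was already normal: no
first contracted redex: a beta-redex


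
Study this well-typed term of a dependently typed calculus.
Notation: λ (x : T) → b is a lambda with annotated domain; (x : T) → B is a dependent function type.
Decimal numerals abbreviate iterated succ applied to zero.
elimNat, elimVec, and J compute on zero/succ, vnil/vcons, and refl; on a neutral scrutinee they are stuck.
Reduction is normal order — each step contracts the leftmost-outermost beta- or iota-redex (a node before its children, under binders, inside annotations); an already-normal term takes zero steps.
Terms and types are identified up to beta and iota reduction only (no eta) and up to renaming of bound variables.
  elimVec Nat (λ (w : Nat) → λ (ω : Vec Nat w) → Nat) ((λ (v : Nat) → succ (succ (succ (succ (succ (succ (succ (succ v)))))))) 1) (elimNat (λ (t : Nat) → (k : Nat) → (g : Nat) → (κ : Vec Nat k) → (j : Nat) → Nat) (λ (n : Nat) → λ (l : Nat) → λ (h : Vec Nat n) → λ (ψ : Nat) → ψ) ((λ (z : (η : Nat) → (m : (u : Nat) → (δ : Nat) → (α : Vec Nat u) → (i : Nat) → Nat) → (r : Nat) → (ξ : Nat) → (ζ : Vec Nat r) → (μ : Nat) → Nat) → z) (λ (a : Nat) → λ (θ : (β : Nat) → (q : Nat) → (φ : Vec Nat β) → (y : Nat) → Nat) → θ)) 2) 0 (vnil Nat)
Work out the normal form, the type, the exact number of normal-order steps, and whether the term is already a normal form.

normal form:
  9
type:
  Nat
steps to reach normal form (normal order): 2
started in normal form: no
first contracted redex: an elimVec iota-redex


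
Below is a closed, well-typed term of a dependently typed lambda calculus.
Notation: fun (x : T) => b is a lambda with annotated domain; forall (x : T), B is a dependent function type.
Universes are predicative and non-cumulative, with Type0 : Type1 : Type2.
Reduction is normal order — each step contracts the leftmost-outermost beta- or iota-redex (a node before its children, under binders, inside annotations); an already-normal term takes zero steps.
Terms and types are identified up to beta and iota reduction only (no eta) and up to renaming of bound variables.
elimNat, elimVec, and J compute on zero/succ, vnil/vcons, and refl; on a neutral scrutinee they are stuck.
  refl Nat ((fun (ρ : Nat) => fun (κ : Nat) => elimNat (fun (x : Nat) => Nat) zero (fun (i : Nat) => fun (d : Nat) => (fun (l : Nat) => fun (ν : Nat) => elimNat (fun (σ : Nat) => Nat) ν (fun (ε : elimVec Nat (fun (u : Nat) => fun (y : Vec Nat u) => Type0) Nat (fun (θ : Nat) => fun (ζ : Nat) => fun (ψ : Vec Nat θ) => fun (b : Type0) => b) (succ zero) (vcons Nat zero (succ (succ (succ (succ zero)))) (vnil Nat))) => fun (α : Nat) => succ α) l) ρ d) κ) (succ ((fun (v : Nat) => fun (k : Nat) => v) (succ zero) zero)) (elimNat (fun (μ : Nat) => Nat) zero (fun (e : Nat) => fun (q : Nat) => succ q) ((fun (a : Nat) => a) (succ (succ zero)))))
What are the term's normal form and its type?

reduced normal form:
  refl Nat (succ (succ (succ (succ zero))))
the term's type:
  Eq Nat (succ (succ (succ (succ zero)))) (succ (succ (succ (succ zero))))


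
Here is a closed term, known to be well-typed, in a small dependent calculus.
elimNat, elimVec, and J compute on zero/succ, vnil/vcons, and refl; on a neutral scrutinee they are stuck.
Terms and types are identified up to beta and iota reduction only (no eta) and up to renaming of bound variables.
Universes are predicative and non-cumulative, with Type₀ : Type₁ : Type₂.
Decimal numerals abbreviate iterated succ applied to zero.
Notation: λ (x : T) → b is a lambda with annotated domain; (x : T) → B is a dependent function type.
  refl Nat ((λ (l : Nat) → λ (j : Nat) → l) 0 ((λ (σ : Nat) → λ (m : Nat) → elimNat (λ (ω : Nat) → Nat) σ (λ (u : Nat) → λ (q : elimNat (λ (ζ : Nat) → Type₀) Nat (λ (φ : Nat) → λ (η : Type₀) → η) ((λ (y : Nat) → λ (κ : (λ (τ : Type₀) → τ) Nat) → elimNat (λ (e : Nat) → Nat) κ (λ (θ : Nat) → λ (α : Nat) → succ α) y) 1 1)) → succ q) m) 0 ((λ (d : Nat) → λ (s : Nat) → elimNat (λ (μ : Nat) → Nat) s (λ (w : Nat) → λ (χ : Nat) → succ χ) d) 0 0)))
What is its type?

inferred type:
  Eq Nat 0 0


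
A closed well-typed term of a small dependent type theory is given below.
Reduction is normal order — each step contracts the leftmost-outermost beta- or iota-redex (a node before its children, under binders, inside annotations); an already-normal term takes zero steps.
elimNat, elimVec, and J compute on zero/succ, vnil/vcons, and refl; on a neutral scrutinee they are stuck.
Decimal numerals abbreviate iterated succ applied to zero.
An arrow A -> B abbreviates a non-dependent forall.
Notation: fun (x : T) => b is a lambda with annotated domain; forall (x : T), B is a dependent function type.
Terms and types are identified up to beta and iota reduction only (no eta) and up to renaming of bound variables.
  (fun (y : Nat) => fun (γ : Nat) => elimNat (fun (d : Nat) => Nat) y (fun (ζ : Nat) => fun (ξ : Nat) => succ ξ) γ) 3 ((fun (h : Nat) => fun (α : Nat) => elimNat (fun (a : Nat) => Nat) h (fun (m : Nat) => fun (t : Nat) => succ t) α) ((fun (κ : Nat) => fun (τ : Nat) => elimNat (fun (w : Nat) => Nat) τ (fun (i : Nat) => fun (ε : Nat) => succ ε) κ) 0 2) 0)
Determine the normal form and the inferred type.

reduced normal form:
  5
the term's type:
  Nat
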